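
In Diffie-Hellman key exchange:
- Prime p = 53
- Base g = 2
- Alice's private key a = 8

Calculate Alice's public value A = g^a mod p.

Step 1: A = g^a mod p = 2^8 mod 53.
  2^1 mod 53 = 2
  2^2 mod 53 = (2 * 2) mod 53 = 4
  2^3 mod 53 = (4 * 2) mod 53 = 8
  2^4 mod 53 = (8 * 2) mod 53 = 16
  2^5 mod 53 = (16 * 2) mod 53 = 32
  2^6 mod 53 = (32 * 2) mod 53 = 11
  2^7 mod 53 = (11 * 2) mod 53 = 22
  2^8 mod 53 = (22 * 2) mod 53 = 44
Result: A = 44.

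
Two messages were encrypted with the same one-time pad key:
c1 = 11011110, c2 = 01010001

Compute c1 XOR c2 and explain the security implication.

Step 1: c1 XOR c2 = (m1 XOR k) XOR (m2 XOR k).
Step 2: By XOR associativity/commutativity: = m1 XOR m2 XOR k XOR k = m1 XOR m2.
Step 3: 11011110 XOR 01010001 = 10001111 = 143.
Step 4: The key cancels out! An attacker learns m1 XOR m2 = 143, revealing the relationship between plaintexts.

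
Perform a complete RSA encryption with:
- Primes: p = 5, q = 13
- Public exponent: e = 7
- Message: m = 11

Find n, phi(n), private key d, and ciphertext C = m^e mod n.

Step 1: n = 5 * 13 = 65.
Step 2: phi(n) = (5-1)(13-1) = 4 * 12 = 48.
Step 3: Find d = 7^(-1) mod 48 = 7.
  Verify: 7 * 7 = 49 = 1 (mod 48).
Step 4: C = 11^7 mod 65 = 41.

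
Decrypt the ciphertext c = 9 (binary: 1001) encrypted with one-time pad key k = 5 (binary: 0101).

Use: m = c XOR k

Step 1: XOR ciphertext with key:
  Ciphertext: 1001
  Key:        0101
  XOR:        1100
Step 2: Plaintext = 1100 = 12 in decimal.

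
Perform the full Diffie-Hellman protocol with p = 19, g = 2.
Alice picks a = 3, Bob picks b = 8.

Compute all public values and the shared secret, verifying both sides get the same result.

Step 1: A = g^a mod p = 2^3 mod 19 = 8.
Step 2: B = g^b mod p = 2^8 mod 19 = 9.
Step 3: Alice computes s = B^a mod p = 9^3 mod 19 = 7.
Step 4: Bob computes s = A^b mod p = 8^8 mod 19 = 7.
Both sides agree: shared secret = 7.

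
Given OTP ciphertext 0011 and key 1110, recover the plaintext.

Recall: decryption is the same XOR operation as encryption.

Step 1: XOR ciphertext with key:
  Ciphertext: 0011
  Key:        1110
  XOR:        1101
Step 2: Plaintext = 1101 = 13 in decimal.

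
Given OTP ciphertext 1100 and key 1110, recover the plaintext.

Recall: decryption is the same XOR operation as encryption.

Step 1: XOR ciphertext with key:
  Ciphertext: 1100
  Key:        1110
  XOR:        0010
Step 2: Plaintext = 0010 = 2 in decimal.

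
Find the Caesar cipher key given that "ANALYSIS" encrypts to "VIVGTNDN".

Step 1: Compare first letters: A (position 0) -> V (position 21).
Step 2: Shift = (21 - 0) mod 26 = 21.
The shift value is 21.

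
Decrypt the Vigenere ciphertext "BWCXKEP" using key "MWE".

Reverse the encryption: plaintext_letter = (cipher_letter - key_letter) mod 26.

Step 1: Extend key: MWEMWEM
Step 2: Decrypt each letter (c - k) mod 26:
  B(1) - M(12) = (1-12) mod 26 = 15 = P
  W(22) - W(22) = (22-22) mod 26 = 0 = A
  C(2) - E(4) = (2-4) mod 26 = 24 = Y
  X(23) - M(12) = (23-12) mod 26 = 11 = L
  K(10) - W(22) = (10-22) mod 26 = 14 = O
  E(4) - E(4) = (4-4) mod 26 = 0 = A
  P(15) - M(12) = (15-12) mod 26 = 3 = D
Plaintext: PAYLOAD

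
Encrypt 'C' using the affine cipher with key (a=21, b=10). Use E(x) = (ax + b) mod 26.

Step 1: Convert 'C' to number: x = 2.
Step 2: E(2) = (21 * 2 + 10) mod 26 = 52 mod 26 = 0.
Step 3: Convert 0 back to letter: A.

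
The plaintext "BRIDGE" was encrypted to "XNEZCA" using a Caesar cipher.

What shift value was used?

Step 1: Compare first letters: B (position 1) -> X (position 23).
Step 2: Shift = (23 - 1) mod 26 = 22.
The shift value is 22.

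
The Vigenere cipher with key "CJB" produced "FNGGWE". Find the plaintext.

Step 1: Extend key: CJBCJB
Step 2: Decrypt each letter (c - k) mod 26:
  F(5) - C(2) = (5-2) mod 26 = 3 = D
  N(13) - J(9) = (13-9) mod 26 = 4 = E
  G(6) - B(1) = (6-1) mod 26 = 5 = F
  G(6) - C(2) = (6-2) mod 26 = 4 = E
  W(22) - J(9) = (22-9) mod 26 = 13 = N
  E(4) - B(1) = (4-1) mod 26 = 3 = D
Plaintext: DEFEND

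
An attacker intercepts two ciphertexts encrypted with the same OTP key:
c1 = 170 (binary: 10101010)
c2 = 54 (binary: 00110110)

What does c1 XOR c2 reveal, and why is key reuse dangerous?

Step 1: c1 XOR c2 = (m1 XOR k) XOR (m2 XOR k).
Step 2: By XOR associativity/commutativity: = m1 XOR m2 XOR k XOR k = m1 XOR m2.
Step 3: 10101010 XOR 00110110 = 10011100 = 156.
Step 4: The key cancels out! An attacker learns m1 XOR m2 = 156, revealing the relationship between plaintexts.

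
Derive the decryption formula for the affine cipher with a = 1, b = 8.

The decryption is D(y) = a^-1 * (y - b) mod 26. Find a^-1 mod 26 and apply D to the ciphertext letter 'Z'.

Step 1: Find a^-1, the modular inverse of 1 mod 26.
Step 2: We need 1 * a^-1 = 1 (mod 26).
Step 3: 1 * 1 = 1 = 0 * 26 + 1, so a^-1 = 1.
Step 4: D(y) = 1(y - 8) mod 26.
Step 5: Apply to 'Z' (y = 25): D(25) = 1 * (25 - 8) mod 26 = 1 * 17 mod 26 = 17 -> 'R'.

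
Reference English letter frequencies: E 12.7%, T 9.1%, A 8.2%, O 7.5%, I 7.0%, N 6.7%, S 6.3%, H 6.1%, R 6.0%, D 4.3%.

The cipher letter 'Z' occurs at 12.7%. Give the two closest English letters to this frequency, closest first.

Step 1: Observed frequency of 'Z' is 12.7%.
Step 2: Compute distances to each reference frequency and sort:
  E (12.7%): difference = 0.0% <-- BEST
  T (9.1%): difference = 3.6% <-- RUNNER-UP
  A (8.2%): difference = 4.5%
  O (7.5%): difference = 5.2%
  I (7.0%): difference = 5.7%
Step 3: Most likely is 'E' (12.7%, diff 0.0%); second most likely is 'T' (9.1%, diff 3.6%).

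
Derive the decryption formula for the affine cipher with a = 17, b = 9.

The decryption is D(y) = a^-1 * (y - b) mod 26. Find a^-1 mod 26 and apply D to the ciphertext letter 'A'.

Step 1: Find a^-1, the modular inverse of 17 mod 26.
Step 2: We need 17 * a^-1 = 1 (mod 26).
Step 3: 17 * 23 = 391 = 15 * 26 + 1, so a^-1 = 23.
Step 4: D(y) = 23(y - 9) mod 26.
Step 5: Apply to 'A' (y = 0): D(0) = 23 * (0 - 9) mod 26 = 23 * -9 mod 26 = 1 -> 'B'.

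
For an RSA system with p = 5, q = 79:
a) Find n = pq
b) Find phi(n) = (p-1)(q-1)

Step 1: n = p * q = 5 * 79 = 395.
Step 2: phi(n) = (p-1)(q-1) = 4 * 78 = 312.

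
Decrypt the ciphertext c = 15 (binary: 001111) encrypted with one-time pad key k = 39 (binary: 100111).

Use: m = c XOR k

Step 1: XOR ciphertext with key:
  Ciphertext: 001111
  Key:        100111
  XOR:        101000
Step 2: Plaintext = 101000 = 40 in decimal.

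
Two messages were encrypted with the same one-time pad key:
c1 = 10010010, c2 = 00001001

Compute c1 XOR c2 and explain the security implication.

Step 1: c1 XOR c2 = (m1 XOR k) XOR (m2 XOR k).
Step 2: By XOR associativity/commutativity: = m1 XOR m2 XOR k XOR k = m1 XOR m2.
Step 3: 10010010 XOR 00001001 = 10011011 = 155.
Step 4: The key cancels out! An attacker learns m1 XOR m2 = 155, revealing the relationship between plaintexts.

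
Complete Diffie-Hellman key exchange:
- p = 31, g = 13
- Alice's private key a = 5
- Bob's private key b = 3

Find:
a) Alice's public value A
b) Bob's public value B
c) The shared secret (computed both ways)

Step 1: A = g^a mod p = 13^5 mod 31 = 6.
Step 2: B = g^b mod p = 13^3 mod 31 = 27.
Step 3: Alice computes s = B^a mod p = 27^5 mod 31 = 30.
Step 4: Bob computes s = A^b mod p = 6^3 mod 31 = 30.
Both sides agree: shared secret = 30.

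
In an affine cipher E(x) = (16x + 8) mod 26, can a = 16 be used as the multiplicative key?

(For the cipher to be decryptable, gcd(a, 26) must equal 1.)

Step 1: Compute gcd(16, 26).
Step 2: gcd(16, 26) = 2.
Since gcd = 2 != 1, 16 shares a common factor with 26, so it cannot be used.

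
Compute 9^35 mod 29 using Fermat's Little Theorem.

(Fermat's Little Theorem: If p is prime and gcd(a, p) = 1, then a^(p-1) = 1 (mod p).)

Step 1: Since 29 is prime, by Fermat's Little Theorem: 9^28 = 1 (mod 29).
Step 2: Reduce exponent: 35 mod 28 = 7.
Step 3: So 9^35 = 9^7 (mod 29).
Step 4: 9^7 mod 29 = 28.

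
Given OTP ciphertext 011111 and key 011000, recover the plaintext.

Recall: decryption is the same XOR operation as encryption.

Step 1: XOR ciphertext with key:
  Ciphertext: 011111
  Key:        011000
  XOR:        000111
Step 2: Plaintext = 000111 = 7 in decimal.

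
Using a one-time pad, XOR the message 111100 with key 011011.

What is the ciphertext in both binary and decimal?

Step 1: Write out the XOR operation bit by bit:
  Message: 111100
  Key:     011011
  XOR:     100111
Step 2: Convert to decimal: 100111 = 39.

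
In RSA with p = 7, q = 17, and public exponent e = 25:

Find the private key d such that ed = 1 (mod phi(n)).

Step 1: n = 7 * 17 = 119.
Step 2: phi(n) = 6 * 16 = 96.
Step 3: Find d such that 25 * d = 1 (mod 96).
Step 4: d = 25^(-1) mod 96 = 73.
Verification: 25 * 73 = 1825 = 19 * 96 + 1.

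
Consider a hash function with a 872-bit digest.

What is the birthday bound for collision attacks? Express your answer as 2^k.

Step 1: The birthday paradox gives collision probability ~50% after sqrt(2^n) = 2^(n/2) hashes.
Step 2: For 872-bit output: 2^(872/2) = 2^436.
Step 3: Approximately 2^436 hash computations needed.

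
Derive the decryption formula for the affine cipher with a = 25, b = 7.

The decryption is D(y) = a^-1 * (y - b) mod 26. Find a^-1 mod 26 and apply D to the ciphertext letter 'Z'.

Step 1: Find a^-1, the modular inverse of 25 mod 26.
Step 2: We need 25 * a^-1 = 1 (mod 26).
Step 3: 25 * 25 = 625 = 24 * 26 + 1, so a^-1 = 25.
Step 4: D(y) = 25(y - 7) mod 26.
Step 5: Apply to 'Z' (y = 25): D(25) = 25 * (25 - 7) mod 26 = 25 * 18 mod 26 = 8 -> 'I'.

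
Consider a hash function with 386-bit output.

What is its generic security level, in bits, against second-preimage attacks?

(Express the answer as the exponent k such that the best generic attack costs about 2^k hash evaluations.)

Step 1: The hash has a 386-bit output.
Step 2: Second-preimage resistance means: given a specific input x, it should be infeasible to find a different y with h(y) = h(x).
With a 386-bit output, a generic search for a second preimage costs about 2^386 evaluations (each trial matches the fixed target with probability 2^-386).
Step 3: Security level = 386 bits.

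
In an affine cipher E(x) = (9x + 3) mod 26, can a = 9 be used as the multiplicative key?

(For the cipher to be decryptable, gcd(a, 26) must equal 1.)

Step 1: Compute gcd(9, 26).
Step 2: gcd(9, 26) = 1.
Since gcd = 1, 9 is coprime with 26, so it is a valid key.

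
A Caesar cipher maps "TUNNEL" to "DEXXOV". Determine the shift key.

Step 1: Compare first letters: T (position 19) -> D (position 3).
Step 2: Shift = (3 - 19) mod 26 = 10.
The shift value is 10.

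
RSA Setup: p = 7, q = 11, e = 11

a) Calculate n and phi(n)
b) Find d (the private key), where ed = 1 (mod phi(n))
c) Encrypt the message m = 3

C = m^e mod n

Step 1: n = 7 * 11 = 77.
Step 2: phi(n) = (7-1)(11-1) = 6 * 10 = 60.
Step 3: Find d = 11^(-1) mod 60 = 11.
  Verify: 11 * 11 = 121 = 1 (mod 60).
Step 4: C = 3^11 mod 77 = 47.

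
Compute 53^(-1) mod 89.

Step 1: We need x such that 53 * x = 1 (mod 89).
Step 2: Using the extended Euclidean algorithm or trial:
  53 * 42 = 2226 = 25 * 89 + 1.
Step 3: Since 2226 mod 89 = 1, the inverse is x = 42.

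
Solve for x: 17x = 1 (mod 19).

Step 1: We need x such that 17 * x = 1 (mod 19).
Step 2: Using the extended Euclidean algorithm or trial:
  17 * 9 = 153 = 8 * 19 + 1.
Step 3: Since 153 mod 19 = 1, the inverse is x = 9.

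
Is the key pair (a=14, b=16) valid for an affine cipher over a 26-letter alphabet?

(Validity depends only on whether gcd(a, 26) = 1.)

Step 1: Compute gcd(14, 26).
Step 2: gcd(14, 26) = 2.
Since gcd = 2 != 1, 14 shares a common factor with 26, so it cannot be used.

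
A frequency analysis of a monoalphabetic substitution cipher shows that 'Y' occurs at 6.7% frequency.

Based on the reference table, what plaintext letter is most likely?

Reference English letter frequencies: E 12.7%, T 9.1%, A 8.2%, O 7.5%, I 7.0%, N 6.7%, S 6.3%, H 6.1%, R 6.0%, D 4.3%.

Step 1: The observed frequency is 6.7%.
Step 2: Compare with English frequencies:
  E: 12.7% (difference: 6.0%)
  T: 9.1% (difference: 2.4%)
  A: 8.2% (difference: 1.5%)
  O: 7.5% (difference: 0.8%)
  I: 7.0% (difference: 0.3%)
  N: 6.7% (difference: 0.0%) <-- closest
  S: 6.3% (difference: 0.4%)
  H: 6.1% (difference: 0.6%)
  R: 6.0% (difference: 0.7%)
  D: 4.3% (difference: 2.4%)
Step 3: 'Y' most likely represents 'N' (frequency 6.7%).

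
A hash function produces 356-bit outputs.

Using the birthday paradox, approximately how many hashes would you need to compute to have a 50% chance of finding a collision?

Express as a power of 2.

Step 1: The birthday paradox gives collision probability ~50% after sqrt(2^n) = 2^(n/2) hashes.
Step 2: For 356-bit output: 2^(356/2) = 2^178.
Step 3: Approximately 2^178 hash computations needed.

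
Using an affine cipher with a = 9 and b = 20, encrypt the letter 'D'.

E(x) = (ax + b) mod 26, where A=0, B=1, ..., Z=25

Step 1: Convert 'D' to number: x = 3.
Step 2: E(3) = (9 * 3 + 20) mod 26 = 47 mod 26 = 21.
Step 3: Convert 21 back to letter: V.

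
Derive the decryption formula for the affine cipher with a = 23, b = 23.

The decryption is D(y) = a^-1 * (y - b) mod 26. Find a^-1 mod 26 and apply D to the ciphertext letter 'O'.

Step 1: Find a^-1, the modular inverse of 23 mod 26.
Step 2: We need 23 * a^-1 = 1 (mod 26).
Step 3: 23 * 17 = 391 = 15 * 26 + 1, so a^-1 = 17.
Step 4: D(y) = 17(y - 23) mod 26.
Step 5: Apply to 'O' (y = 14): D(14) = 17 * (14 - 23) mod 26 = 17 * -9 mod 26 = 3 -> 'D'.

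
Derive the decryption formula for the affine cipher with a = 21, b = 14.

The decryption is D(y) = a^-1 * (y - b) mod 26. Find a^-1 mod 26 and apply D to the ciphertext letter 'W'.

Step 1: Find a^-1, the modular inverse of 21 mod 26.
Step 2: We need 21 * a^-1 = 1 (mod 26).
Step 3: 21 * 5 = 105 = 4 * 26 + 1, so a^-1 = 5.
Step 4: D(y) = 5(y - 14) mod 26.
Step 5: Apply to 'W' (y = 22): D(22) = 5 * (22 - 14) mod 26 = 5 * 8 mod 26 = 14 -> 'O'.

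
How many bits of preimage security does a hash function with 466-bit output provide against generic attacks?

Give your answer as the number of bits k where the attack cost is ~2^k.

Step 1: The hash has a 466-bit output.
Step 2: Preimage resistance means: given a digest h(x), it should be infeasible to find any input that hashes to it.
With a 466-bit output there are 2^466 possible digests, so a generic brute-force preimage search costs about 2^466 evaluations.
Step 3: Security level = 466 bits.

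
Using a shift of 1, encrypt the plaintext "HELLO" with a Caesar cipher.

Step 1: For each letter, shift forward by 1 positions (mod 26).
  H (position 7) -> position (7+1) mod 26 = 8 -> I
  E (position 4) -> position (4+1) mod 26 = 5 -> F
  L (position 11) -> position (11+1) mod 26 = 12 -> M
  L (position 11) -> position (11+1) mod 26 = 12 -> M
  O (position 14) -> position (14+1) mod 26 = 15 -> P
Result: IFMMP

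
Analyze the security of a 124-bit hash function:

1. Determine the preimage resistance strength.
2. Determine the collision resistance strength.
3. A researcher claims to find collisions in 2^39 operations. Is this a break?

Step 1: Preimage resistance requires brute-force of 2^124 operations.
Step 2: Collision resistance (birthday bound) = 2^(124/2) = 2^62.
Step 3: The claimed attack costs 2^39 operations.
Step 4: Since 2^39 < 2^62, the claimed attack beats the generic birthday bound, so collision resistance is broken.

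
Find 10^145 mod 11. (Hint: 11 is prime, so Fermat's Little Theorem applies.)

Step 1: Since 11 is prime, by Fermat's Little Theorem: 10^10 = 1 (mod 11).
Step 2: Reduce exponent: 145 mod 10 = 5.
Step 3: So 10^145 = 10^5 (mod 11).
Step 4: 10^5 mod 11 = 10.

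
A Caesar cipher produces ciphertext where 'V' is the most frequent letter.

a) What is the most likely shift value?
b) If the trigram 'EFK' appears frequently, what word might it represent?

Step 1: In English, 'E' is the most frequent letter (12.7%).
Step 2: The most frequent ciphertext letter is 'V' (position 21).
Step 3: Shift = (21 - 4) mod 26 = 17.
Step 4: Decrypt 'EFK' by shifting back 17:
  E -> N
  F -> O
  K -> T
Step 5: 'EFK' decrypts to 'NOT'.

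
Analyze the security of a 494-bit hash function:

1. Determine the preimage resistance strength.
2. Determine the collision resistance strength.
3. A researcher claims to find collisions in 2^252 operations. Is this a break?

Step 1: Preimage resistance requires brute-force of 2^494 operations.
Step 2: Collision resistance (birthday bound) = 2^(494/2) = 2^247.
Step 3: The claimed attack costs 2^252 operations.
Step 4: Since 2^252 >= 2^247, the claimed attack is no faster than the generic birthday attack, so this does not break collision resistance.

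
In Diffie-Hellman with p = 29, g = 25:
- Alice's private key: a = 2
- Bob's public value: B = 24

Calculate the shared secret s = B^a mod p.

Step 1: s = B^a mod p = 24^2 mod 29.
  24^1 mod 29 = 24
  24^2 mod 29 = (24 * 24) mod 29 = 25
Result: shared secret = 25.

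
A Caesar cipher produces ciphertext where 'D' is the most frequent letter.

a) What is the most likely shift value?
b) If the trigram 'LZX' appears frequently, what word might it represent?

Step 1: In English, 'E' is the most frequent letter (12.7%).
Step 2: The most frequent ciphertext letter is 'D' (position 3).
Step 3: Shift = (3 - 4) mod 26 = 25.
Step 4: Decrypt 'LZX' by shifting back 25:
  L -> M
  Z -> A
  X -> Y
Step 5: 'LZX' decrypts to 'MAY'.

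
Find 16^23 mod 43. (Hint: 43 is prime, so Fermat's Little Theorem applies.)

Step 1: Since 43 is prime, by Fermat's Little Theorem: 16^42 = 1 (mod 43).
Step 2: Reduce exponent: 23 mod 42 = 23.
Step 3: So 16^23 = 16^23 (mod 43).
Step 4: 16^23 mod 43 = 41.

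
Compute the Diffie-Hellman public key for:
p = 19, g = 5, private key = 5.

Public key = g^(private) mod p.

Step 1: A = g^a mod p = 5^5 mod 19.
  5^1 mod 19 = 5
  5^2 mod 19 = (5 * 5) mod 19 = 6
  5^3 mod 19 = (6 * 5) mod 19 = 11
  5^4 mod 19 = (11 * 5) mod 19 = 17
  5^5 mod 19 = (17 * 5) mod 19 = 9
Result: A = 9.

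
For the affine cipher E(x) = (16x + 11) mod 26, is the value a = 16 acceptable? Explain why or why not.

Step 1: Compute gcd(16, 26).
Step 2: gcd(16, 26) = 2.
Since gcd = 2 != 1, 16 shares a common factor with 26, so it cannot be used.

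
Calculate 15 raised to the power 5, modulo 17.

Step 1: Compute 15^5 mod 17 step by step, reducing modulo 17 at each step.
  15^1 mod 17 = 15
  15^2 mod 17 = (15 * 15) mod 17 = 4
  15^3 mod 17 = (4 * 15) mod 17 = 9
  15^4 mod 17 = (9 * 15) mod 17 = 16
  15^5 mod 17 = (16 * 15) mod 17 = 2
Step 2: Result = 2.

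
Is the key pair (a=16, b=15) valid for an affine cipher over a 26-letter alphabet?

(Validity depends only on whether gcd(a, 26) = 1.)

Step 1: Compute gcd(16, 26).
Step 2: gcd(16, 26) = 2.
Since gcd = 2 != 1, 16 shares a common factor with 26, so it cannot be used.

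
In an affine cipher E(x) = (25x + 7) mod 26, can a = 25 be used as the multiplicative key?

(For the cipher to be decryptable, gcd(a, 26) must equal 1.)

Step 1: Compute gcd(25, 26).
Step 2: gcd(25, 26) = 1.
Since gcd = 1, 25 is coprime with 26, so it is a valid key.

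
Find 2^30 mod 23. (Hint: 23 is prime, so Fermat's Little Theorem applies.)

Step 1: Since 23 is prime, by Fermat's Little Theorem: 2^22 = 1 (mod 23).
Step 2: Reduce exponent: 30 mod 22 = 8.
Step 3: So 2^30 = 2^8 (mod 23).
Step 4: 2^8 mod 23 = 3.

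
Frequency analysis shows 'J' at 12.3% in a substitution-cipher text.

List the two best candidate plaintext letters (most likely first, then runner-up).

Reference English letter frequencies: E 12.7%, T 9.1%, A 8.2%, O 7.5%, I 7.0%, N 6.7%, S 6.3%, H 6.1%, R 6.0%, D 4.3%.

Step 1: Observed frequency of 'J' is 12.3%.
Step 2: Compute distances to each reference frequency and sort:
  E (12.7%): difference = 0.4% <-- BEST
  T (9.1%): difference = 3.2% <-- RUNNER-UP
  A (8.2%): difference = 4.1%
  O (7.5%): difference = 4.8%
  I (7.0%): difference = 5.3%
Step 3: Most likely is 'E' (12.7%, diff 0.4%); second most likely is 'T' (9.1%, diff 3.2%).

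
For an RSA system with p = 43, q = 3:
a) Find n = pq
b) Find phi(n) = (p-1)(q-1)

Step 1: n = p * q = 43 * 3 = 129.
Step 2: phi(n) = (p-1)(q-1) = 42 * 2 = 84.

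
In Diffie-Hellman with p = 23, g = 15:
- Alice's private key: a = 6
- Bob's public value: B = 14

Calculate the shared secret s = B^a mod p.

Step 1: s = B^a mod p = 14^6 mod 23.
  14^1 mod 23 = 14
  14^2 mod 23 = (14 * 14) mod 23 = 12
  14^3 mod 23 = (12 * 14) mod 23 = 7
  14^4 mod 23 = (7 * 14) mod 23 = 6
  14^5 mod 23 = (6 * 14) mod 23 = 15
  14^6 mod 23 = (15 * 14) mod 23 = 3
Result: shared secret = 3.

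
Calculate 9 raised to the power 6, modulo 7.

Step 1: Compute 9^6 mod 7 step by step, reducing modulo 7 at each step.
  9^1 mod 7 = 2
  9^2 mod 7 = (2 * 9) mod 7 = 4
  9^3 mod 7 = (4 * 9) mod 7 = 1
  9^4 mod 7 = (1 * 9) mod 7 = 2
  9^5 mod 7 = (2 * 9) mod 7 = 4
  9^6 mod 7 = (4 * 9) mod 7 = 1
Step 2: Result = 1.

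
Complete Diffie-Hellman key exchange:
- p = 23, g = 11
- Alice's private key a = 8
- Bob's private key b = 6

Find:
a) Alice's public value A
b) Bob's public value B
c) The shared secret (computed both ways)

Step 1: A = g^a mod p = 11^8 mod 23 = 8.
Step 2: B = g^b mod p = 11^6 mod 23 = 9.
Step 3: Alice computes s = B^a mod p = 9^8 mod 23 = 13.
Step 4: Bob computes s = A^b mod p = 8^6 mod 23 = 13.
Both sides agree: shared secret = 13.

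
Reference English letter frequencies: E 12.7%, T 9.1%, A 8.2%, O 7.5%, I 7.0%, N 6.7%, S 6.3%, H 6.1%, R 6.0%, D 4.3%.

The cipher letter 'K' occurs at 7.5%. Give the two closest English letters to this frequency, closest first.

Step 1: Observed frequency of 'K' is 7.5%.
Step 2: Compute distances to each reference frequency and sort:
  O (7.5%): difference = 0.0% <-- BEST
  I (7.0%): difference = 0.5% <-- RUNNER-UP
  A (8.2%): difference = 0.7%
  N (6.7%): difference = 0.8%
  S (6.3%): difference = 1.2%
Step 3: Most likely is 'O' (7.5%, diff 0.0%); second most likely is 'I' (7.0%, diff 0.5%).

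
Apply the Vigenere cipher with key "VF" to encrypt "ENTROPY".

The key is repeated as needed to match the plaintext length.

Step 1: Repeat key to match plaintext length:
  Plaintext: ENTROPY
  Key:       VFVFVFV
Step 2: Encrypt each letter:
  E(4) + V(21) = (4+21) mod 26 = 25 = Z
  N(13) + F(5) = (13+5) mod 26 = 18 = S
  T(19) + V(21) = (19+21) mod 26 = 14 = O
  R(17) + F(5) = (17+5) mod 26 = 22 = W
  O(14) + V(21) = (14+21) mod 26 = 9 = J
  P(15) + F(5) = (15+5) mod 26 = 20 = U
  Y(24) + V(21) = (24+21) mod 26 = 19 = T
Ciphertext: ZSOWJUT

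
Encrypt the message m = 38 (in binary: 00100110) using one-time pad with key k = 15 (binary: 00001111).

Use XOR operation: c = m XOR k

Step 1: Write out the XOR operation bit by bit:
  Message: 00100110
  Key:     00001111
  XOR:     00101001
Step 2: Convert to decimal: 00101001 = 41.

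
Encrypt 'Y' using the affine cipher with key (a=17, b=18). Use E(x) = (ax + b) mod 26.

Step 1: Convert 'Y' to number: x = 24.
Step 2: E(24) = (17 * 24 + 18) mod 26 = 426 mod 26 = 10.
Step 3: Convert 10 back to letter: K.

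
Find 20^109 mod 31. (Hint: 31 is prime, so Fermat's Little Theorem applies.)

Step 1: Since 31 is prime, by Fermat's Little Theorem: 20^30 = 1 (mod 31).
Step 2: Reduce exponent: 109 mod 30 = 19.
Step 3: So 20^109 = 20^19 (mod 31).
Step 4: 20^19 mod 31 = 9.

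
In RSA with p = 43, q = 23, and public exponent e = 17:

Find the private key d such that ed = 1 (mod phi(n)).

Step 1: n = 43 * 23 = 989.
Step 2: phi(n) = 42 * 22 = 924.
Step 3: Find d such that 17 * d = 1 (mod 924).
Step 4: d = 17^(-1) mod 924 = 761.
Verification: 17 * 761 = 12937 = 14 * 924 + 1.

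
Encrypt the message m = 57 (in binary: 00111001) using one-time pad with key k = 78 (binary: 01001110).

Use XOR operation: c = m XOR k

Step 1: Write out the XOR operation bit by bit:
  Message: 00111001
  Key:     01001110
  XOR:     01110111
Step 2: Convert to decimal: 01110111 = 119.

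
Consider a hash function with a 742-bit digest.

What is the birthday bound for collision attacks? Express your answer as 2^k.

Step 1: The birthday paradox gives collision probability ~50% after sqrt(2^n) = 2^(n/2) hashes.
Step 2: For 742-bit output: 2^(742/2) = 2^371.
Step 3: Approximately 2^371 hash computations needed.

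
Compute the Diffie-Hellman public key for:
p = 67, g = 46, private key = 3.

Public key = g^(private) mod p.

Step 1: A = g^a mod p = 46^3 mod 67.
  46^1 mod 67 = 46
  46^2 mod 67 = (46 * 46) mod 67 = 39
  46^3 mod 67 = (39 * 46) mod 67 = 52
Result: A = 52.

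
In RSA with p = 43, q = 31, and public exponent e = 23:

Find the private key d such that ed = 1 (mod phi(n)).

Step 1: n = 43 * 31 = 1333.
Step 2: phi(n) = 42 * 30 = 1260.
Step 3: Find d such that 23 * d = 1 (mod 1260).
Step 4: d = 23^(-1) mod 1260 = 767.
Verification: 23 * 767 = 17641 = 14 * 1260 + 1.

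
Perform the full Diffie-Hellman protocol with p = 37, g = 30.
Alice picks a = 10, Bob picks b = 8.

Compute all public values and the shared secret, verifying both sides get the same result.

Step 1: A = g^a mod p = 30^10 mod 37 = 7.
Step 2: B = g^b mod p = 30^8 mod 37 = 16.
Step 3: Alice computes s = B^a mod p = 16^10 mod 37 = 16.
Step 4: Bob computes s = A^b mod p = 7^8 mod 37 = 16.
Both sides agree: shared secret = 16.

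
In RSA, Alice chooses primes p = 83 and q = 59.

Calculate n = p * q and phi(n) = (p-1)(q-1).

Step 1: n = p * q = 83 * 59 = 4897.
Step 2: phi(n) = (p-1)(q-1) = 82 * 58 = 4756.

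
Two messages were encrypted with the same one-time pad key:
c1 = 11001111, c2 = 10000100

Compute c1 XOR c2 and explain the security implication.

Step 1: c1 XOR c2 = (m1 XOR k) XOR (m2 XOR k).
Step 2: By XOR associativity/commutativity: = m1 XOR m2 XOR k XOR k = m1 XOR m2.
Step 3: 11001111 XOR 10000100 = 01001011 = 75.
Step 4: The key cancels out! An attacker learns m1 XOR m2 = 75, revealing the relationship between plaintexts.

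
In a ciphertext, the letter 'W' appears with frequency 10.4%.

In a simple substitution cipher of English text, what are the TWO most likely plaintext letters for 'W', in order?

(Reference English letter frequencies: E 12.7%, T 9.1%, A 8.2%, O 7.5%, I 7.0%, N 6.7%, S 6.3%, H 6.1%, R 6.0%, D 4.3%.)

Step 1: Observed frequency of 'W' is 10.4%.
Step 2: Compute distances to each reference frequency and sort:
  T (9.1%): difference = 1.3% <-- BEST
  A (8.2%): difference = 2.2% <-- RUNNER-UP
  E (12.7%): difference = 2.3%
  O (7.5%): difference = 2.9%
  I (7.0%): difference = 3.4%
Step 3: Most likely is 'T' (9.1%, diff 1.3%); second most likely is 'A' (8.2%, diff 2.2%).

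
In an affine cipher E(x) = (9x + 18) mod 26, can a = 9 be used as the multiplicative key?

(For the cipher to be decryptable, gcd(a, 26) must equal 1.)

Step 1: Compute gcd(9, 26).
Step 2: gcd(9, 26) = 1.
Since gcd = 1, 9 is coprime with 26, so it is a valid key.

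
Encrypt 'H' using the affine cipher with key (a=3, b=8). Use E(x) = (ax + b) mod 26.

Step 1: Convert 'H' to number: x = 7.
Step 2: E(7) = (3 * 7 + 8) mod 26 = 29 mod 26 = 3.
Step 3: Convert 3 back to letter: D.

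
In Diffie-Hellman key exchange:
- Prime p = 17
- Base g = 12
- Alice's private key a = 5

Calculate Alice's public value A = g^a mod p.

Step 1: A = g^a mod p = 12^5 mod 17.
  12^1 mod 17 = 12
  12^2 mod 17 = (12 * 12) mod 17 = 8
  12^3 mod 17 = (8 * 12) mod 17 = 11
  12^4 mod 17 = (11 * 12) mod 17 = 13
  12^5 mod 17 = (13 * 12) mod 17 = 3
Result: A = 3.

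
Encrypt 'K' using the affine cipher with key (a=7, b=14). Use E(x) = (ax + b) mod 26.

Step 1: Convert 'K' to number: x = 10.
Step 2: E(10) = (7 * 10 + 14) mod 26 = 84 mod 26 = 6.
Step 3: Convert 6 back to letter: G.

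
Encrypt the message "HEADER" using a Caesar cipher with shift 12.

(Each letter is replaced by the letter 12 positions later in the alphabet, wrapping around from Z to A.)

Step 1: For each letter, shift forward by 12 positions (mod 26).
  H (position 7) -> position (7+12) mod 26 = 19 -> T
  E (position 4) -> position (4+12) mod 26 = 16 -> Q
  A (position 0) -> position (0+12) mod 26 = 12 -> M
  D (position 3) -> position (3+12) mod 26 = 15 -> P
  E (position 4) -> position (4+12) mod 26 = 16 -> Q
  R (position 17) -> position (17+12) mod 26 = 3 -> D
Result: TQMPQD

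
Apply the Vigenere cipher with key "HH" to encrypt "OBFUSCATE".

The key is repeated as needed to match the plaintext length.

Step 1: Repeat key to match plaintext length:
  Plaintext: OBFUSCATE
  Key:       HHHHHHHHH
Step 2: Encrypt each letter:
  O(14) + H(7) = (14+7) mod 26 = 21 = V
  B(1) + H(7) = (1+7) mod 26 = 8 = I
  F(5) + H(7) = (5+7) mod 26 = 12 = M
  U(20) + H(7) = (20+7) mod 26 = 1 = B
  S(18) + H(7) = (18+7) mod 26 = 25 = Z
  C(2) + H(7) = (2+7) mod 26 = 9 = J
  A(0) + H(7) = (0+7) mod 26 = 7 = H
  T(19) + H(7) = (19+7) mod 26 = 0 = A
  E(4) + H(7) = (4+7) mod 26 = 11 = L
Ciphertext: VIMBZJHAL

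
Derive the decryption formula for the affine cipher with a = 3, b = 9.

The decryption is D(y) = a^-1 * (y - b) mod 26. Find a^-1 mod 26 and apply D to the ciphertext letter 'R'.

Step 1: Find a^-1, the modular inverse of 3 mod 26.
Step 2: We need 3 * a^-1 = 1 (mod 26).
Step 3: 3 * 9 = 27 = 1 * 26 + 1, so a^-1 = 9.
Step 4: D(y) = 9(y - 9) mod 26.
Step 5: Apply to 'R' (y = 17): D(17) = 9 * (17 - 9) mod 26 = 9 * 8 mod 26 = 20 -> 'U'.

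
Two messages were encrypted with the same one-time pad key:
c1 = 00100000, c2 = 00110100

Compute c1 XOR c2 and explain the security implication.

Step 1: c1 XOR c2 = (m1 XOR k) XOR (m2 XOR k).
Step 2: By XOR associativity/commutativity: = m1 XOR m2 XOR k XOR k = m1 XOR m2.
Step 3: 00100000 XOR 00110100 = 00010100 = 20.
Step 4: The key cancels out! An attacker learns m1 XOR m2 = 20, revealing the relationship between plaintexts.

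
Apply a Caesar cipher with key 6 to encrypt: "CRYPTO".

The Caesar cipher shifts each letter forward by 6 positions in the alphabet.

Step 1: For each letter, shift forward by 6 positions (mod 26).
  C (position 2) -> position (2+6) mod 26 = 8 -> I
  R (position 17) -> position (17+6) mod 26 = 23 -> X
  Y (position 24) -> position (24+6) mod 26 = 4 -> E
  P (position 15) -> position (15+6) mod 26 = 21 -> V
  T (position 19) -> position (19+6) mod 26 = 25 -> Z
  O (position 14) -> position (14+6) mod 26 = 20 -> U
Result: IXEVZU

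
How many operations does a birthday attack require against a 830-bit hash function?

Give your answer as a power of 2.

Step 1: The birthday paradox gives collision probability ~50% after sqrt(2^n) = 2^(n/2) hashes.
Step 2: For 830-bit output: 2^(830/2) = 2^415.
Step 3: Approximately 2^415 hash computations needed.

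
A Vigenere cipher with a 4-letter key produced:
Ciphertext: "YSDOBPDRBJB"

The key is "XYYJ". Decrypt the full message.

Step 1: Key 'XYYJ' has length 4. Extended key: XYYJXYYJXYY
Step 2: Decrypt each position:
  Y(24) - X(23) = 1 = B
  S(18) - Y(24) = 20 = U
  D(3) - Y(24) = 5 = F
  O(14) - J(9) = 5 = F
  B(1) - X(23) = 4 = E
  P(15) - Y(24) = 17 = R
  D(3) - Y(24) = 5 = F
  R(17) - J(9) = 8 = I
  B(1) - X(23) = 4 = E
  J(9) - Y(24) = 11 = L
  B(1) - Y(24) = 3 = D
Plaintext: BUFFERFIELD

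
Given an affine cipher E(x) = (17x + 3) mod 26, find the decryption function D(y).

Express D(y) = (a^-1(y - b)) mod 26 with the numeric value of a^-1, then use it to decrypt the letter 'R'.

Step 1: Find a^-1, the modular inverse of 17 mod 26.
Step 2: We need 17 * a^-1 = 1 (mod 26).
Step 3: 17 * 23 = 391 = 15 * 26 + 1, so a^-1 = 23.
Step 4: D(y) = 23(y - 3) mod 26.
Step 5: Apply to 'R' (y = 17): D(17) = 23 * (17 - 3) mod 26 = 23 * 14 mod 26 = 10 -> 'K'.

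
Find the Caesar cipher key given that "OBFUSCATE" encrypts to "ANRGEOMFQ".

Step 1: Compare first letters: O (position 14) -> A (position 0).
Step 2: Shift = (0 - 14) mod 26 = 12.
The shift value is 12.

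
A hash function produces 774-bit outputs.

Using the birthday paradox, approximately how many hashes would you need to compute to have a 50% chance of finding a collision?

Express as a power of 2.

Step 1: The birthday paradox gives collision probability ~50% after sqrt(2^n) = 2^(n/2) hashes.
Step 2: For 774-bit output: 2^(774/2) = 2^387.
Step 3: Approximately 2^387 hash computations needed.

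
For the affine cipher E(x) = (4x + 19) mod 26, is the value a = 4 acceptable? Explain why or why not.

Step 1: Compute gcd(4, 26).
Step 2: gcd(4, 26) = 2.
Since gcd = 2 != 1, 4 shares a common factor with 26, so it cannot be used.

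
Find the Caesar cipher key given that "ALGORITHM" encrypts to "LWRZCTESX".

Step 1: Compare first letters: A (position 0) -> L (position 11).
Step 2: Shift = (11 - 0) mod 26 = 11.
The shift value is 11.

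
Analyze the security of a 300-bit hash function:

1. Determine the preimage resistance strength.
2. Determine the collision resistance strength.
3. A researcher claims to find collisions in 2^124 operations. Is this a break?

Step 1: Preimage resistance requires brute-force of 2^300 operations.
Step 2: Collision resistance (birthday bound) = 2^(300/2) = 2^150.
Step 3: The claimed attack costs 2^124 operations.
Step 4: Since 2^124 < 2^150, the claimed attack beats the generic birthday bound, so collision resistance is broken.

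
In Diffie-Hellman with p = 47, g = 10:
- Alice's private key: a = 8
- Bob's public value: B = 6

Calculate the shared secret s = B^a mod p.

Step 1: s = B^a mod p = 6^8 mod 47.
  6^1 mod 47 = 6
  6^2 mod 47 = (6 * 6) mod 47 = 36
  6^3 mod 47 = (36 * 6) mod 47 = 28
  6^4 mod 47 = (28 * 6) mod 47 = 27
  6^5 mod 47 = (27 * 6) mod 47 = 21
  6^6 mod 47 = (21 * 6) mod 47 = 32
  6^7 mod 47 = (32 * 6) mod 47 = 4
  6^8 mod 47 = (4 * 6) mod 47 = 24
Result: shared secret = 24.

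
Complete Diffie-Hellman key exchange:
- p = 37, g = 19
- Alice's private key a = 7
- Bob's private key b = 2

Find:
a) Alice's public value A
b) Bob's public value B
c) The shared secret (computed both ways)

Step 1: A = g^a mod p = 19^7 mod 37 = 24.
Step 2: B = g^b mod p = 19^2 mod 37 = 28.
Step 3: Alice computes s = B^a mod p = 28^7 mod 37 = 21.
Step 4: Bob computes s = A^b mod p = 24^2 mod 37 = 21.
Both sides agree: shared secret = 21.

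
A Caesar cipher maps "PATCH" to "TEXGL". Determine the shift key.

Step 1: Compare first letters: P (position 15) -> T (position 19).
Step 2: Shift = (19 - 15) mod 26 = 4.
The shift value is 4.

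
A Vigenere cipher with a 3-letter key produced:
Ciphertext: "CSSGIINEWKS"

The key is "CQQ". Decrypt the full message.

Step 1: Key 'CQQ' has length 3. Extended key: CQQCQQCQQCQ
Step 2: Decrypt each position:
  C(2) - C(2) = 0 = A
  S(18) - Q(16) = 2 = C
  S(18) - Q(16) = 2 = C
  G(6) - C(2) = 4 = E
  I(8) - Q(16) = 18 = S
  I(8) - Q(16) = 18 = S
  N(13) - C(2) = 11 = L
  E(4) - Q(16) = 14 = O
  W(22) - Q(16) = 6 = G
  K(10) - C(2) = 8 = I
  S(18) - Q(16) = 2 = C
Plaintext: ACCESSLOGIC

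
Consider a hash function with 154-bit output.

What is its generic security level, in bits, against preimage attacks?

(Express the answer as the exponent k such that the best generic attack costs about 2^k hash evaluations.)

Step 1: The hash has a 154-bit output.
Step 2: Preimage resistance means: given a digest h(x), it should be infeasible to find any input that hashes to it.
With a 154-bit output there are 2^154 possible digests, so a generic brute-force preimage search costs about 2^154 evaluations.
Step 3: Security level = 154 bits.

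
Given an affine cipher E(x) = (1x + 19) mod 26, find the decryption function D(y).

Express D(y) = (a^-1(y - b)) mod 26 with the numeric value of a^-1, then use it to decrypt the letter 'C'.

Step 1: Find a^-1, the modular inverse of 1 mod 26.
Step 2: We need 1 * a^-1 = 1 (mod 26).
Step 3: 1 * 1 = 1 = 0 * 26 + 1, so a^-1 = 1.
Step 4: D(y) = 1(y - 19) mod 26.
Step 5: Apply to 'C' (y = 2): D(2) = 1 * (2 - 19) mod 26 = 1 * -17 mod 26 = 9 -> 'J'.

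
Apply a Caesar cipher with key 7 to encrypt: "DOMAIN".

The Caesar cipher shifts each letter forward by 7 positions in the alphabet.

Step 1: For each letter, shift forward by 7 positions (mod 26).
  D (position 3) -> position (3+7) mod 26 = 10 -> K
  O (position 14) -> position (14+7) mod 26 = 21 -> V
  M (position 12) -> position (12+7) mod 26 = 19 -> T
  A (position 0) -> position (0+7) mod 26 = 7 -> H
  I (position 8) -> position (8+7) mod 26 = 15 -> P
  N (position 13) -> position (13+7) mod 26 = 20 -> U
Result: KVTHPU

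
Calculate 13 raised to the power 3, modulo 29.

Step 1: Compute 13^3 mod 29 step by step, reducing modulo 29 at each step.
  13^1 mod 29 = 13
  13^2 mod 29 = (13 * 13) mod 29 = 24
  13^3 mod 29 = (24 * 13) mod 29 = 22
Step 2: Result = 22.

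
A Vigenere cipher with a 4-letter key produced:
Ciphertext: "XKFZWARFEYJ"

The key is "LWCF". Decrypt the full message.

Step 1: Key 'LWCF' has length 4. Extended key: LWCFLWCFLWC
Step 2: Decrypt each position:
  X(23) - L(11) = 12 = M
  K(10) - W(22) = 14 = O
  F(5) - C(2) = 3 = D
  Z(25) - F(5) = 20 = U
  W(22) - L(11) = 11 = L
  A(0) - W(22) = 4 = E
  R(17) - C(2) = 15 = P
  F(5) - F(5) = 0 = A
  E(4) - L(11) = 19 = T
  Y(24) - W(22) = 2 = C
  J(9) - C(2) = 7 = H
Plaintext: MODULEPATCH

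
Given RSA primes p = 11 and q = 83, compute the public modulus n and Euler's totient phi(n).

Step 1: n = p * q = 11 * 83 = 913.
Step 2: phi(n) = (p-1)(q-1) = 10 * 82 = 820.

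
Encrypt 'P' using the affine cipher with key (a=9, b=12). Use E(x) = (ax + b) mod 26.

Step 1: Convert 'P' to number: x = 15.
Step 2: E(15) = (9 * 15 + 12) mod 26 = 147 mod 26 = 17.
Step 3: Convert 17 back to letter: R.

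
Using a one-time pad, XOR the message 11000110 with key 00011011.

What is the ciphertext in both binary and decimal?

Step 1: Write out the XOR operation bit by bit:
  Message: 11000110
  Key:     00011011
  XOR:     11011101
Step 2: Convert to decimal: 11011101 = 221.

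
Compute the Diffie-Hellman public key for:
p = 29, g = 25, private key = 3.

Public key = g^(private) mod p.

Step 1: A = g^a mod p = 25^3 mod 29.
  25^1 mod 29 = 25
  25^2 mod 29 = (25 * 25) mod 29 = 16
  25^3 mod 29 = (16 * 25) mod 29 = 23
Result: A = 23.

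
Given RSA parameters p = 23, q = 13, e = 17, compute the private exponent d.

Step 1: n = 23 * 13 = 299.
Step 2: phi(n) = 22 * 12 = 264.
Step 3: Find d such that 17 * d = 1 (mod 264).
Step 4: d = 17^(-1) mod 264 = 233.
Verification: 17 * 233 = 3961 = 15 * 264 + 1.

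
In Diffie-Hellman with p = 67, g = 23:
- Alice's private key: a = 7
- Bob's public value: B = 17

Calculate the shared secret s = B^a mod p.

Step 1: s = B^a mod p = 17^7 mod 67.
  17^1 mod 67 = 17
  17^2 mod 67 = (17 * 17) mod 67 = 21
  17^3 mod 67 = (21 * 17) mod 67 = 22
  17^4 mod 67 = (22 * 17) mod 67 = 39
  17^5 mod 67 = (39 * 17) mod 67 = 60
  17^6 mod 67 = (60 * 17) mod 67 = 15
  17^7 mod 67 = (15 * 17) mod 67 = 54
Result: shared secret = 54.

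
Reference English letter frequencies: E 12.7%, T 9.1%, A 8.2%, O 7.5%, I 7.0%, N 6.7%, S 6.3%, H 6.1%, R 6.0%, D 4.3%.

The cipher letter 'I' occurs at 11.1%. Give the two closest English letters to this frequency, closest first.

Step 1: Observed frequency of 'I' is 11.1%.
Step 2: Compute distances to each reference frequency and sort:
  E (12.7%): difference = 1.6% <-- BEST
  T (9.1%): difference = 2.0% <-- RUNNER-UP
  A (8.2%): difference = 2.9%
  O (7.5%): difference = 3.6%
  I (7.0%): difference = 4.1%
Step 3: Most likely is 'E' (12.7%, diff 1.6%); second most likely is 'T' (9.1%, diff 2.0%).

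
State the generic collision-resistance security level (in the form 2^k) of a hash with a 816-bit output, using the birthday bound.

Step 1: The birthday paradox gives collision probability ~50% after sqrt(2^n) = 2^(n/2) hashes.
Step 2: For 816-bit output: 2^(816/2) = 2^408.
Step 3: Approximately 2^408 hash computations needed.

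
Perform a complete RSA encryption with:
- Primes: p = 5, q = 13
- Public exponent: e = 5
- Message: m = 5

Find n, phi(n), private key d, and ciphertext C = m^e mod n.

Step 1: n = 5 * 13 = 65.
Step 2: phi(n) = (5-1)(13-1) = 4 * 12 = 48.
Step 3: Find d = 5^(-1) mod 48 = 29.
  Verify: 5 * 29 = 145 = 1 (mod 48).
Step 4: C = 5^5 mod 65 = 5.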